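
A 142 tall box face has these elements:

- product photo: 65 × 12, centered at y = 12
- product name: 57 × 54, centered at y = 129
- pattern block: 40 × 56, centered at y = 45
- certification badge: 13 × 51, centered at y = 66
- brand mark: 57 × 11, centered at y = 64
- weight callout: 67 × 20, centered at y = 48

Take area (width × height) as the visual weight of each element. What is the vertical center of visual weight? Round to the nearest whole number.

y ≈ 75

Taking area as weight: product photo 65·12 = 780, product name 57·54 = 3078, pattern block 40·56 = 2240, certification badge 13·51 = 663, brand mark 57·11 = 627, weight callout 67·20 = 1340. Sum 8728.
y: moment 655428 / weight 8728 ≈ 75.09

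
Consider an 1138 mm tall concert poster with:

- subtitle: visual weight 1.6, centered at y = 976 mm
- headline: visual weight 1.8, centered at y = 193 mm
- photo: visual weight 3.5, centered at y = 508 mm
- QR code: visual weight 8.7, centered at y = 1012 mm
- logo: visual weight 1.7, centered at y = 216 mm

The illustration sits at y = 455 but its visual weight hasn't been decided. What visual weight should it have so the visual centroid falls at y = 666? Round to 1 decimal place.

w ≈ 6.3

Known weights sum to 1.6 + 1.8 + 3.5 + 8.7 + 1.7 = 17.3; their moment is 1.6·976 + 1.8·193 + 3.5·508 + 8.7·1012 + 1.7·216 = 12858.6.
Set Σw·y/Σw = 666: (12858.6 + 455w) = 666·(17.3 + w).
Rearranging, w·(455 − 666) = 666·17.3 − 12858.6 = -1336.8, so w ≈ -1336.8/-211 = 6.34.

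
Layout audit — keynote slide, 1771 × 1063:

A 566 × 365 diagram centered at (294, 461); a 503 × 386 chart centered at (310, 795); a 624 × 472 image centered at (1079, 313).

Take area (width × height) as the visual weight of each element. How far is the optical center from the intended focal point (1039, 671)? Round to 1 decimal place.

≈ 445.7

Taking area as weight: diagram 566·365 = 206590, chart 503·386 = 194158, image 624·472 = 294528. Sum 695276.
x-moment: 206590·294 + 194158·310 + 294528·1079 = 438722152; centroid 438722152/695276 ≈ 631.00.
y-moment: 206590·461 + 194158·795 + 294528·313 = 341780864; centroid 341780864/695276 ≈ 491.58.
From (1039, 671): dx = -408.00, dy = -179.42, so the distance is √(dx²+dy²) ≈ 445.71.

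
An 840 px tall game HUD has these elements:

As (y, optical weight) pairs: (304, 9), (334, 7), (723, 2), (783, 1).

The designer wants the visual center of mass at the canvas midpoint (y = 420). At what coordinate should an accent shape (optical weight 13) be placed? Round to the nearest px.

New total weight: (9 + 7 + 2 + 1) + 13 = 32.
y: need Σw·y = 32·420 = 13440. Existing = 9·304 + 7·334 + 2·723 + 1·783 = 7303. Remainder 6137 / 13 ≈ 472.08.

y ≈ 472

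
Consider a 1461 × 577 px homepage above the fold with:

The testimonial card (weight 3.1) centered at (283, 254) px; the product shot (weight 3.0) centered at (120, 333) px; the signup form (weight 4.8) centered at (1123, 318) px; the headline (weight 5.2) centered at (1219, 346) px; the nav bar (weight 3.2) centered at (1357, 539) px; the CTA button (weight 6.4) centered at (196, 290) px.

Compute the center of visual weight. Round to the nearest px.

Total weight = 3.1 + 3.0 + 4.8 + 5.2 + 3.2 + 6.4 = 25.7.
Σw·x = 3.1·283 + 3.0·120 + 4.8·1123 + 5.2·1219 + 3.2·1357 + 6.4·196 = 18563.3, so x̄ = 18563.3/25.7 ≈ 722.31.
Σw·y = 3.1·254 + 3.0·333 + 4.8·318 + 5.2·346 + 3.2·539 + 6.4·290 = 8692.8, so ȳ = 8692.8/25.7 ≈ 338.24.

(722, 338)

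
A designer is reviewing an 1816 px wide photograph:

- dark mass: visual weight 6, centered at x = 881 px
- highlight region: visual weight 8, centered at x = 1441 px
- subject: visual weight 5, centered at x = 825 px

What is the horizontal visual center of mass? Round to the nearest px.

x ≈ 1102

Weights sum to 6 + 8 + 5 = 19.
x-moment: 6·881 + 8·1441 + 5·825 = 20939; centroid 20939/19 ≈ 1102.05.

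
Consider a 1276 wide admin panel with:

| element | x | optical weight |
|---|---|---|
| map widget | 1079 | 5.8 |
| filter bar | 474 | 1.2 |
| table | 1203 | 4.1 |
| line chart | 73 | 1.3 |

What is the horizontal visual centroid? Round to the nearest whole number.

Σw = 5.8 + 1.2 + 4.1 + 1.3 = 12.4.
Σw·x = 5.8·1079 + 1.2·474 + 4.1·1203 + 1.3·73 = 11854.2, so x̄ = 11854.2/12.4 ≈ 955.98.

x ≈ 956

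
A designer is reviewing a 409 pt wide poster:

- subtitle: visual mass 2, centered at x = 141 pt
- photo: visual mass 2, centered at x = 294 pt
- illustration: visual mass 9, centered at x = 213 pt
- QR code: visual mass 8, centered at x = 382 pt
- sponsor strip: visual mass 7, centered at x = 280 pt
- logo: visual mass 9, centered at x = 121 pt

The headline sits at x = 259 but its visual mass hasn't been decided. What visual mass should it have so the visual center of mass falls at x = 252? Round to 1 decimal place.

w ≈ 61.7

Known weights sum to 2 + 2 + 9 + 8 + 7 + 9 = 37; their moment is 2·141 + 2·294 + 9·213 + 8·382 + 7·280 + 9·121 = 8892.
For the centroid to hit 252: (8892 + w·259) / (37 + w) = 252.
Solving: w = (252·37 − 8892) / (259 − 252) = 432 / 7 ≈ 61.71.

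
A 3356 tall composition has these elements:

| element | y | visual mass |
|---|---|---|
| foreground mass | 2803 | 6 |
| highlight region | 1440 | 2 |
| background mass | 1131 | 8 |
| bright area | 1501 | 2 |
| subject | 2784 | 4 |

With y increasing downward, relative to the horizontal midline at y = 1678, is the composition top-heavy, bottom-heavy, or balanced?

Weights sum to 6 + 2 + 8 + 2 + 4 = 22.
Σw·y = 6·2803 + 2·1440 + 8·1131 + 2·1501 + 4·2784 = 42884, so ȳ = 42884/22 ≈ 1949.27.
1949.3 vs midline 1678 → bottom-heavy.

bottom-heavy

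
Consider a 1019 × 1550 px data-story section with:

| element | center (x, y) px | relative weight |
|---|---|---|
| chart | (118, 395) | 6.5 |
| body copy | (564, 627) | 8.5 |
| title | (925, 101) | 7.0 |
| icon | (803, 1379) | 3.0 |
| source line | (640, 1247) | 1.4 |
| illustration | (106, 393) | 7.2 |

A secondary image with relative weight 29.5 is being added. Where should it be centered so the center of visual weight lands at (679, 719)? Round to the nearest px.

(906, 951)

After adding the secondary image, total weight = 6.5 + 8.5 + 7.0 + 3.0 + 1.4 + 7.2 + 29.5 = 63.1.
x: need Σw·x = 63.1·679 = 42844.9. Existing = 6.5·118 + 8.5·564 + 7.0·925 + 3.0·803 + 1.4·640 + 7.2·106 = 16104.2. Remainder 26740.7 / 29.5 ≈ 906.46.
y: need Σw·y = 63.1·719 = 45368.9. Existing = 6.5·395 + 8.5·627 + 7.0·101 + 3.0·1379 + 1.4·1247 + 7.2·393 = 17316.4. Remainder 28052.5 / 29.5 ≈ 950.93.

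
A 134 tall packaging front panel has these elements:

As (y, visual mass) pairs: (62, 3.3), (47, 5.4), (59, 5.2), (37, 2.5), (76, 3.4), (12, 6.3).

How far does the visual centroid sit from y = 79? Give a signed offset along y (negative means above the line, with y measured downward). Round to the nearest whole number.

Total weight = 3.3 + 5.4 + 5.2 + 2.5 + 3.4 + 6.3 = 26.1.
y: moment 1191.7 / weight 26.1 ≈ 45.66
Against y = 79, that's 45.66 − 79 = -33.34.

≈ -33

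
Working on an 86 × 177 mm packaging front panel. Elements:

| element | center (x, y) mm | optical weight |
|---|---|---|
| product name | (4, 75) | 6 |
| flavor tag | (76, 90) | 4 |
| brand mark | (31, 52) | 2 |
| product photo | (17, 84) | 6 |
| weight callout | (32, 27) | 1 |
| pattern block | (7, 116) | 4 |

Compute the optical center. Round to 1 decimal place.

(24.0, 83.0)

Weights sum to 6 + 4 + 2 + 6 + 1 + 4 = 23.
x: moment 552 / weight 23 ≈ 24.00
y: moment 1909 / weight 23 ≈ 83.00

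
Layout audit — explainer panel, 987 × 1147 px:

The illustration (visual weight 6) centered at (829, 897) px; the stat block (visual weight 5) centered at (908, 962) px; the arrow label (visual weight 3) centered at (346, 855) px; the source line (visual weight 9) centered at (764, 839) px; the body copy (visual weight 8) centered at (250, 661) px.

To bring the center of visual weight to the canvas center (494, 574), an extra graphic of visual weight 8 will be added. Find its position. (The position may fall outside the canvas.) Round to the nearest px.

With the extra graphic, Σw becomes 6 + 5 + 3 + 9 + 8 + 8 = 39.
x: need Σw·x = 39·494 = 19266. Existing = 6·829 + 5·908 + 3·346 + 9·764 + 8·250 = 19428. Remainder -162 / 8 ≈ -20.25.
y: need Σw·y = 39·574 = 22386. Existing = 6·897 + 5·962 + 3·855 + 9·839 + 8·661 = 25596. Remainder -3210 / 8 ≈ -401.25.

(-20, -401)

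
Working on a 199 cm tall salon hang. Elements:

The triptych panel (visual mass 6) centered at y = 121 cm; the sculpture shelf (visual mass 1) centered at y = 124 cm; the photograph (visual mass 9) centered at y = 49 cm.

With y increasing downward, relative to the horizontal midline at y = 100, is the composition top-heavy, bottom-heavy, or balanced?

top-heavy

Weights sum to 6 + 1 + 9 = 16.
y: (6·121 + 1·124 + 9·49) / 16 = 1291 / 16 ≈ 80.69
Since 80.7 is above (smaller y than) 100, the composition reads top-heavy.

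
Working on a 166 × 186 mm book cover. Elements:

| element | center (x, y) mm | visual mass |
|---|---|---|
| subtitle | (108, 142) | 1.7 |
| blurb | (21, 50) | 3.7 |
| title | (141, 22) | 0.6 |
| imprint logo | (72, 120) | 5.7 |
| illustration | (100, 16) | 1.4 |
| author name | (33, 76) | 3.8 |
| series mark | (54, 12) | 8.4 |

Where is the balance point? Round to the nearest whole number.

Σw = 1.7 + 3.7 + 0.6 + 5.7 + 1.4 + 3.8 + 8.4 = 25.3.
x: moment 1475.3 / weight 25.3 ≈ 58.31
y: moment 1535.6 / weight 25.3 ≈ 60.70

(58, 61)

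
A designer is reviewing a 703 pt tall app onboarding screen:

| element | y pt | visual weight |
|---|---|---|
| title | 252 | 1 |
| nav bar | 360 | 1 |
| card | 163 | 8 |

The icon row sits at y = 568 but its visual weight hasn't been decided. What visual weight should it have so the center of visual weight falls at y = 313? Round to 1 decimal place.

w ≈ 4.8

Fixed elements: Σw = 1 + 1 + 8 = 10, Σw·y = 1·252 + 1·360 + 8·163 = 1916.
For the centroid to hit 313: (1916 + w·568) / (10 + w) = 313.
Solving: w = (313·10 − 1916) / (568 − 313) = 1214 / 255 ≈ 4.76.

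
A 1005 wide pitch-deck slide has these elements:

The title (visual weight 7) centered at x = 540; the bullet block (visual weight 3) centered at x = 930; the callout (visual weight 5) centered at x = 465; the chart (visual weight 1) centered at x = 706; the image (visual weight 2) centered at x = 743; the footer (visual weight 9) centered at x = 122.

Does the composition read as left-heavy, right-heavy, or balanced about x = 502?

left-heavy

Weights sum to 7 + 3 + 5 + 1 + 2 + 9 = 27.
x: (7·540 + 3·930 + 5·465 + 1·706 + 2·743 + 9·122) / 27 = 12185 / 27 ≈ 451.30
451.3 lies left of the midline 502, so the layout is left-heavy.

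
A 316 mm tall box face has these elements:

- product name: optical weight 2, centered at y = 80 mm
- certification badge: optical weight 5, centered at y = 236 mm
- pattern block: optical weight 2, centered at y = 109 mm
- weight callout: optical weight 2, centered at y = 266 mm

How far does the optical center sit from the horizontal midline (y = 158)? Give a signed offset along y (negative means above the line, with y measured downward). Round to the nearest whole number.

Total weight = 2 + 5 + 2 + 2 = 11.
y: (2·80 + 5·236 + 2·109 + 2·266) / 11 = 2090 / 11 ≈ 190.00
Against y = 158, that's 190.00 − 158 = 32.00.

≈ 32 mm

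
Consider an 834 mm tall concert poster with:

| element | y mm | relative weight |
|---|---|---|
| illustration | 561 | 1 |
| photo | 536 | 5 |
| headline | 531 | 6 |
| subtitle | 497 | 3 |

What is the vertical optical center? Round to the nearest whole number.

y ≈ 528

Weights sum to 1 + 5 + 6 + 3 = 15.
Σw·y = 1·561 + 5·536 + 6·531 + 3·497 = 7918, so ȳ = 7918/15 ≈ 527.87.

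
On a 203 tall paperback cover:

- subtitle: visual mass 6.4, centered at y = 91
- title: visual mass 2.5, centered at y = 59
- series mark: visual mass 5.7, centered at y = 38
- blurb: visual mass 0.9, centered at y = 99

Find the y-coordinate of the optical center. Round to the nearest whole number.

y ≈ 67

Σw = 6.4 + 2.5 + 5.7 + 0.9 = 15.5.
Σw·y = 6.4·91 + 2.5·59 + 5.7·38 + 0.9·99 = 1035.6, so ȳ = 1035.6/15.5 ≈ 66.81.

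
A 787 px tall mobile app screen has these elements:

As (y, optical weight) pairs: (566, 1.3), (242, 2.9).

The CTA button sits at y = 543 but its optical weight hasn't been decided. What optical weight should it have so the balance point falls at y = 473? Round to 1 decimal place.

Known weights sum to 1.3 + 2.9 = 4.2; their moment is 1.3·566 + 2.9·242 = 1437.6.
Balance at y = 473 requires (1437.6 + w·543) / (4.2 + w) = 473.
Solving: w = (473·4.2 − 1437.6) / (543 − 473) = 549.0 / 70 ≈ 7.84.

w ≈ 7.8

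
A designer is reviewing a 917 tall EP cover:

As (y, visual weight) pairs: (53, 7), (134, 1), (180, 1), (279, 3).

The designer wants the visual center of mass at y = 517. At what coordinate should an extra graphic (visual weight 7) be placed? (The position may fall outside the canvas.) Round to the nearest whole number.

y ≈ 1186

With the extra graphic, Σw becomes 7 + 1 + 1 + 3 + 7 = 19.
Along y: (1522 + 7·y) / 19 = 517 (existing moment 7·53 + 1·134 + 1·180 + 3·279 = 1522) ⇒ y = (9823 − 1522) / 7 ≈ 1185.86.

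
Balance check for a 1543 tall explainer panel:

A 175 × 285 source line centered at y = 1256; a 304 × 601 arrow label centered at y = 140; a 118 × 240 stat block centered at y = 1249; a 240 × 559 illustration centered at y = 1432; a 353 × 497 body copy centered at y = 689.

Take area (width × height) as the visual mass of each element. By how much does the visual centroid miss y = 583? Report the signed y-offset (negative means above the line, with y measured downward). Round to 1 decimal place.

Areas → weights: source line 175·285 = 49875, arrow label 304·601 = 182704, stat block 118·240 = 28320, illustration 240·559 = 134160, body copy 353·497 = 175441; Σw = 570500.
y-moment: 49875·1256 + 182704·140 + 28320·1249 + 134160·1432 + 175441·689 = 436589209; centroid 436589209/570500 ≈ 765.27.
Difference: 765.27 − 583 ≈ 182.27.

≈ 182.3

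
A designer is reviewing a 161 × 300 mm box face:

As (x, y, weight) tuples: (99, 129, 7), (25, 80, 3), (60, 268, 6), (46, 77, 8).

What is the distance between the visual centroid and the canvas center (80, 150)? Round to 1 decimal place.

≈ 20.2 mm

Weights sum to 7 + 3 + 6 + 8 = 24.
Σw·x = 7·99 + 3·25 + 6·60 + 8·46 = 1496, so x̄ = 1496/24 ≈ 62.33.
Σw·y = 7·129 + 3·80 + 6·268 + 8·77 = 3367, so ȳ = 3367/24 ≈ 140.29.
From (80, 150): dx = -17.67, dy = -9.71, so the distance is √(dx²+dy²) ≈ 20.16.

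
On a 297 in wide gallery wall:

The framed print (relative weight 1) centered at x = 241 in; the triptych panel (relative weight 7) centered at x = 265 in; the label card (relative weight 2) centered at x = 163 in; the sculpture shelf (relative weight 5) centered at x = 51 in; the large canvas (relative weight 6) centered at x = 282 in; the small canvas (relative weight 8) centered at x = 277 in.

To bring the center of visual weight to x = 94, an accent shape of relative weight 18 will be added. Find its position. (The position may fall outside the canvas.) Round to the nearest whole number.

With the accent shape, Σw becomes 1 + 7 + 2 + 5 + 6 + 8 + 18 = 47.
x: need Σw·x = 47·94 = 4418. Existing = 1·241 + 7·265 + 2·163 + 5·51 + 6·282 + 8·277 = 6585. Remainder -2167 / 18 ≈ -120.39.

x ≈ -120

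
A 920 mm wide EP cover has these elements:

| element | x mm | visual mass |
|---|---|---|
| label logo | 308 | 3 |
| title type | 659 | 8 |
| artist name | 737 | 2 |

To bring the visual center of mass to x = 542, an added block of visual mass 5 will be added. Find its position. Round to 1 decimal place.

With the added block, Σw becomes 3 + 8 + 2 + 5 = 18.
x: target moment 18×542 = 9756; current 3·308 + 8·659 + 2·737 = 7670; the added block supplies 2086, so x = 2086/5 ≈ 417.20.

x ≈ 417.2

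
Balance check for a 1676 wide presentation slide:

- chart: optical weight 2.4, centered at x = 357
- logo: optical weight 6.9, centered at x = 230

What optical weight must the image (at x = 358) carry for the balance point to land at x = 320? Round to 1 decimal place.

w ≈ 14.0

Known weights sum to 2.4 + 6.9 = 9.3; their moment is 2.4·357 + 6.9·230 = 2443.8.
Set Σw·x/Σw = 320: (2443.8 + 358w) = 320·(9.3 + w).
So w = (320·9.3 − 2443.8)/(358 − 320) = 532.2/38 ≈ 14.01.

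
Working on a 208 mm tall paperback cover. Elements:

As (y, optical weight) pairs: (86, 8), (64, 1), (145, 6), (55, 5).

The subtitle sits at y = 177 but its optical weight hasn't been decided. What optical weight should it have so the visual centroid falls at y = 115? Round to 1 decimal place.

Fixed elements: Σw = 8 + 1 + 6 + 5 = 20, Σw·y = 8·86 + 1·64 + 6·145 + 5·55 = 1897.
Balance at y = 115 requires (1897 + w·177) / (20 + w) = 115.
So w = (115·20 − 1897)/(177 − 115) = 403/62 ≈ 6.50.

w ≈ 6.5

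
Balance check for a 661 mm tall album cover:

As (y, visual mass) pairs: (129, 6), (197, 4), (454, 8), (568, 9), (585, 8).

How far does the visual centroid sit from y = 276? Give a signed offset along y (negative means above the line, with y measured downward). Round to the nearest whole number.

Weights sum to 6 + 4 + 8 + 9 + 8 = 35.
Σw·y = 6·129 + 4·197 + 8·454 + 9·568 + 8·585 = 14986, so ȳ = 14986/35 ≈ 428.17.
Difference: 428.17 − 276 ≈ 152.17.

≈ 152 mm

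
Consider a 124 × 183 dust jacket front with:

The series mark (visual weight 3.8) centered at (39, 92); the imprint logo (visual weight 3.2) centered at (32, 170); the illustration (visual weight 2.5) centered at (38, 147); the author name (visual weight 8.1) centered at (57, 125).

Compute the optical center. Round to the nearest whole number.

(46, 129)

Σw = 3.8 + 3.2 + 2.5 + 8.1 = 17.6.
Σw·x = 3.8·39 + 3.2·32 + 2.5·38 + 8.1·57 = 807.3, so x̄ = 807.3/17.6 ≈ 45.87.
Σw·y = 3.8·92 + 3.2·170 + 2.5·147 + 8.1·125 = 2273.6, so ȳ = 2273.6/17.6 ≈ 129.18.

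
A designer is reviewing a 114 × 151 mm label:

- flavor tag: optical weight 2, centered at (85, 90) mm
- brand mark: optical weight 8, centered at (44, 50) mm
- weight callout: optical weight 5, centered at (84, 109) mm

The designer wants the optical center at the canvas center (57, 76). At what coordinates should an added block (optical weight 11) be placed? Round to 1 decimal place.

(49.1, 77.4)

With the added block, Σw becomes 2 + 8 + 5 + 11 = 26.
x: target moment 26×57 = 1482; current 2·85 + 8·44 + 5·84 = 942; the added block supplies 540, so x = 540/11 ≈ 49.09.
y: target moment 26×76 = 1976; current 2·90 + 8·50 + 5·109 = 1125; the added block supplies 851, so y = 851/11 ≈ 77.36.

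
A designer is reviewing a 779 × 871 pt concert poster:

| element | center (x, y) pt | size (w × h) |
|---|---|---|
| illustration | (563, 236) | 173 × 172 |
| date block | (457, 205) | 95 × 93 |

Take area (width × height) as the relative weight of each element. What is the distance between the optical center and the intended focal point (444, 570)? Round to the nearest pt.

≈ 354 pt

Areas: illustration 173·172 = 29756, date block 95·93 = 8835. Total weight = 38591.
x-moment: 29756·563 + 8835·457 = 20790223; centroid 20790223/38591 ≈ 538.73.
y-moment: 29756·236 + 8835·205 = 8833591; centroid 8833591/38591 ≈ 228.90.
Offset from (444, 570): Δx ≈ 94.73, Δy ≈ -341.10; distance = √(Δx² + Δy²) ≈ 354.01.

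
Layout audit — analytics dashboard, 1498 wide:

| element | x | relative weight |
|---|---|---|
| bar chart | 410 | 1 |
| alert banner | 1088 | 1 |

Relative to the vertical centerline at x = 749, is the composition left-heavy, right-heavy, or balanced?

Weights sum to 1 + 1 = 2.
x-moment: 1·410 + 1·1088 = 1498; centroid 1498/2 ≈ 749.00.
The centroid 749.00 matches the midline at 749, so the layout is balanced.

balanced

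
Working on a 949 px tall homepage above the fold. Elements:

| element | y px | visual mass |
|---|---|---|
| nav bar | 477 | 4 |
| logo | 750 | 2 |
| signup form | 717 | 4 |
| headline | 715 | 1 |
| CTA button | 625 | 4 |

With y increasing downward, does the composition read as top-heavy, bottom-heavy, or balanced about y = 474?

bottom-heavy

Total weight = 4 + 2 + 4 + 1 + 4 = 15.
Σw·y = 4·477 + 2·750 + 4·717 + 1·715 + 4·625 = 9491, so ȳ = 9491/15 ≈ 632.73.
632.7 vs midline 474 → bottom-heavy.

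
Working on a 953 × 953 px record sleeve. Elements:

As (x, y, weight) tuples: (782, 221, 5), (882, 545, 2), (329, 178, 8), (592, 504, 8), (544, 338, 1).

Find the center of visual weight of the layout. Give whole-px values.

Weights sum to 5 + 2 + 8 + 8 + 1 = 24.
Σw·x = 5·782 + 2·882 + 8·329 + 8·592 + 1·544 = 13586, so x̄ = 13586/24 ≈ 566.08.
Σw·y = 5·221 + 2·545 + 8·178 + 8·504 + 1·338 = 7989, so ȳ = 7989/24 ≈ 332.88.

(566, 333)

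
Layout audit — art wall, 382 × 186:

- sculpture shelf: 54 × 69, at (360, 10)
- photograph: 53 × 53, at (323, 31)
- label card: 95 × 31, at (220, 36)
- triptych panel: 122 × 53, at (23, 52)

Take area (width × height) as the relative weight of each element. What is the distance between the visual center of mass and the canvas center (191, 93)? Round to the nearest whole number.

Areas: sculpture shelf 54·69 = 3726, photograph 53·53 = 2809, label card 95·31 = 2945, triptych panel 122·53 = 6466. Total weight = 15946.
x-moment: 3726·360 + 2809·323 + 2945·220 + 6466·23 = 3045285; centroid 3045285/15946 ≈ 190.97.
y-moment: 3726·10 + 2809·31 + 2945·36 + 6466·52 = 566591; centroid 566591/15946 ≈ 35.53.
From (191, 93): dx = -0.03, dy = -57.47, so the distance is √(dx²+dy²) ≈ 57.47.

≈ 57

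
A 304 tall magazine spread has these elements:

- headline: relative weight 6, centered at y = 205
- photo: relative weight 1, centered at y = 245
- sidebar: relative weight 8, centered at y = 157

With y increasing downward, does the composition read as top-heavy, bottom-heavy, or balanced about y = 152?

bottom-heavy

Total weight = 6 + 1 + 8 = 15.
Σw·y = 6·205 + 1·245 + 8·157 = 2731, so ȳ = 2731/15 ≈ 182.07.
182.1 vs midline 152 → bottom-heavy.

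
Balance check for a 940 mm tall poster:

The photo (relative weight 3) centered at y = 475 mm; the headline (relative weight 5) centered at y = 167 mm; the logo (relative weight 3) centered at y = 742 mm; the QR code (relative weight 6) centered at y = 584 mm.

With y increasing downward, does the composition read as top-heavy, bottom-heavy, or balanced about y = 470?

Weights sum to 3 + 5 + 3 + 6 = 17.
y-moment: 3·475 + 5·167 + 3·742 + 6·584 = 7990; centroid 7990/17 ≈ 470.00.
That equals the midline 470 — balanced.

balanced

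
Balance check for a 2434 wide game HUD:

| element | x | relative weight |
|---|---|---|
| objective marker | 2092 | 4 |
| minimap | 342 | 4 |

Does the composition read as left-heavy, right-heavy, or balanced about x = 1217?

Weights sum to 4 + 4 = 8.
x-moment: 4·2092 + 4·342 = 9736; centroid 9736/8 ≈ 1217.00.
That equals the midline 1217 — balanced.

balanced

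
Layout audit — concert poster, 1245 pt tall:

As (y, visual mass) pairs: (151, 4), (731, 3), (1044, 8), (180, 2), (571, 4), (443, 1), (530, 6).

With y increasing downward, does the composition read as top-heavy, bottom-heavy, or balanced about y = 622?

Total weight = 4 + 3 + 8 + 2 + 4 + 1 + 6 = 28.
y: (4·151 + 3·731 + 8·1044 + 2·180 + 4·571 + 1·443 + 6·530) / 28 = 17416 / 28 ≈ 622.00
The centroid 622.00 matches the midline at 622, so the layout is balanced.

balanced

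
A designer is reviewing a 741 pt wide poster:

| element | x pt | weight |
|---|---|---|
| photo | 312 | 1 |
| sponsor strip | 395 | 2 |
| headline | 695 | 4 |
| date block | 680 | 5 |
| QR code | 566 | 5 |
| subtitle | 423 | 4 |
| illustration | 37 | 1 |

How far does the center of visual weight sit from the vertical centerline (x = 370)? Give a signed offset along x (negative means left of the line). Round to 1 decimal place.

Weights sum to 1 + 2 + 4 + 5 + 5 + 4 + 1 = 22.
x-moment: 1·312 + 2·395 + 4·695 + 5·680 + 5·566 + 4·423 + 1·37 = 11841; centroid 11841/22 ≈ 538.23.
Against x = 370, that's 538.23 − 370 = 168.23.

≈ 168.2 pt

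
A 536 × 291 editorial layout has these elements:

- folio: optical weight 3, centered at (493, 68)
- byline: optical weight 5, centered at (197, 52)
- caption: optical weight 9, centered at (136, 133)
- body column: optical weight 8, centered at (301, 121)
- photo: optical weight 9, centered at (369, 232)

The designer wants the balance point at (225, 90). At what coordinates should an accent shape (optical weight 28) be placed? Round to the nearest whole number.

With the accent shape, Σw becomes 3 + 5 + 9 + 8 + 9 + 28 = 62.
x: need Σw·x = 62·225 = 13950. Existing = 3·493 + 5·197 + 9·136 + 8·301 + 9·369 = 9417. Remainder 4533 / 28 ≈ 161.89.
y: need Σw·y = 62·90 = 5580. Existing = 3·68 + 5·52 + 9·133 + 8·121 + 9·232 = 4717. Remainder 863 / 28 ≈ 30.82.

(162, 31)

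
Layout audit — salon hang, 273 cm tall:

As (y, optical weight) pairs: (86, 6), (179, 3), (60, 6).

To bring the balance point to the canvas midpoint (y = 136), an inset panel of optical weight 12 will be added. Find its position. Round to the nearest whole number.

With the inset panel, Σw becomes 6 + 3 + 6 + 12 = 27.
y: need Σw·y = 27·136 = 3672. Existing = 6·86 + 3·179 + 6·60 = 1413. Remainder 2259 / 12 ≈ 188.25.

y ≈ 188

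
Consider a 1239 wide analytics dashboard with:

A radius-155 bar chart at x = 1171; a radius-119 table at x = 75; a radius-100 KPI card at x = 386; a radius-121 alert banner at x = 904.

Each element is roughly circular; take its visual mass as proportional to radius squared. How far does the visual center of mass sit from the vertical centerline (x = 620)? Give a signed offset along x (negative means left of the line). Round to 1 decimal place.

Weights ∝ r²: bar chart 155² = 24025, table 119² = 14161, KPI card 100² = 10000, alert banner 121² = 14641; Σw = 62827.
x: (24025·1171 + 14161·75 + 10000·386 + 14641·904) / 62827 = 46290814 / 62827 ≈ 736.80
Offset from x = 620: 736.80 − 620 ≈ 116.80.

≈ 116.8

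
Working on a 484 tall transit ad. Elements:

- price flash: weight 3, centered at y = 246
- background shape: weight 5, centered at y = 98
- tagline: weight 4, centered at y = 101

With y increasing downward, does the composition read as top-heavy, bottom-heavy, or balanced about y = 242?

Weights sum to 3 + 5 + 4 = 12.
y-moment: 3·246 + 5·98 + 4·101 = 1632; centroid 1632/12 ≈ 136.00.
136.0 lies above (smaller y than) the midline 242, so the layout is top-heavy.

top-heavy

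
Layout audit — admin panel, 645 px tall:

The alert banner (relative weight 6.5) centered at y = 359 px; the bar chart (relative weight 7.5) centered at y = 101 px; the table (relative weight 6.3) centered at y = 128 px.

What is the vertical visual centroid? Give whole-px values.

y ≈ 192

Weights sum to 6.5 + 7.5 + 6.3 = 20.3.
y-moment: 6.5·359 + 7.5·101 + 6.3·128 = 3897.4; centroid 3897.4/20.3 ≈ 191.99.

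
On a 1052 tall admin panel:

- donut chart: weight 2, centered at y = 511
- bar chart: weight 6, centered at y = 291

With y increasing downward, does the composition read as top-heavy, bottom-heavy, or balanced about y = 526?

Total weight = 2 + 6 = 8.
y-moment: 2·511 + 6·291 = 2768; centroid 2768/8 ≈ 346.00.
Since 346.0 is above (smaller y than) 526, the composition reads top-heavy.

top-heavy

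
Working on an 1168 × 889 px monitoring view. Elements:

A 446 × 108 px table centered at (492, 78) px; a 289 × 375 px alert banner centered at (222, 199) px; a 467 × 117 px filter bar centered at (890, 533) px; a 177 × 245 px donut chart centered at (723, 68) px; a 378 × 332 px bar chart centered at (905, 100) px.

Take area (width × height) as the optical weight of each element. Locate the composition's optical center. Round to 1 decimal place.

(635.0, 184.0)

Areas: table 446·108 = 48168, alert banner 289·375 = 108375, filter bar 467·117 = 54639, donut chart 177·245 = 43365, bar chart 378·332 = 125496. Total weight = 380043.
x-moment: 48168·492 + 108375·222 + 54639·890 + 43365·723 + 125496·905 = 241313391; centroid 241313391/380043 ≈ 634.96.
y-moment: 48168·78 + 108375·199 + 54639·533 + 43365·68 + 125496·100 = 69944736; centroid 69944736/380043 ≈ 184.04.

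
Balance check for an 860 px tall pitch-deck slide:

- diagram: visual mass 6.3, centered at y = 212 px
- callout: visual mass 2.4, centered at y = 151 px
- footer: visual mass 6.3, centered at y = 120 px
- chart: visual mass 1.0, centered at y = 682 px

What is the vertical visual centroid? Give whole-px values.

Total weight = 6.3 + 2.4 + 6.3 + 1.0 = 16.0.
Σw·y = 6.3·212 + 2.4·151 + 6.3·120 + 1.0·682 = 3136.0, so ȳ = 3136.0/16.0 ≈ 196.00.

y ≈ 196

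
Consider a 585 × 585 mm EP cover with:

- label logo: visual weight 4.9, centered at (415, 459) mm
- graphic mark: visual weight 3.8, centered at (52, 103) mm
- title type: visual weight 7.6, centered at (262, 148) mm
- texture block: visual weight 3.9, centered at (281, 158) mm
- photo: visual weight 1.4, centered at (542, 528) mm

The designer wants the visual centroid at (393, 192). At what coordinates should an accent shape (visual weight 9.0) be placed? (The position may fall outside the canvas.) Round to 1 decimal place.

(661.0, 83.8)

After adding the accent shape, total weight = 4.9 + 3.8 + 7.6 + 3.9 + 1.4 + 9.0 = 30.6.
x: target moment 30.6×393 = 12025.8; current 4.9·415 + 3.8·52 + 7.6·262 + 3.9·281 + 1.4·542 = 6077.0; the accent shape supplies 5948.8, so x = 5948.8/9.0 ≈ 660.98.
y: target moment 30.6×192 = 5875.2; current 4.9·459 + 3.8·103 + 7.6·148 + 3.9·158 + 1.4·528 = 5120.7; the accent shape supplies 754.5, so y = 754.5/9.0 ≈ 83.83.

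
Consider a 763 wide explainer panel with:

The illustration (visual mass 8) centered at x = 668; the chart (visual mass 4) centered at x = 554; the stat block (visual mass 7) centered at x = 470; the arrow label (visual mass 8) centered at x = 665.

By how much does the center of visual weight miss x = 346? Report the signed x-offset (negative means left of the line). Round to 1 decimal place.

Total weight = 8 + 4 + 7 + 8 = 27.
x-moment: 8·668 + 4·554 + 7·470 + 8·665 = 16170; centroid 16170/27 ≈ 598.89.
Against x = 346, that's 598.89 − 346 = 252.89.

≈ 252.9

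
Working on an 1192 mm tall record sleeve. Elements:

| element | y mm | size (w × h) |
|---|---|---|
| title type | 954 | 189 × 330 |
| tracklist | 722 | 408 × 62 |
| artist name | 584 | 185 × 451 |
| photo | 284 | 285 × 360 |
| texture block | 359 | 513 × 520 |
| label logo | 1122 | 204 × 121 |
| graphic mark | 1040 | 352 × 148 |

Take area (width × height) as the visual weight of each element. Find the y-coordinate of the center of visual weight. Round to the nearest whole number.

y ≈ 540

Taking area as weight: title type 189·330 = 62370, tracklist 408·62 = 25296, artist name 185·451 = 83435, photo 285·360 = 102600, texture block 513·520 = 266760, label logo 204·121 = 24684, graphic mark 352·148 = 52096. Sum 617241.
Σw·y = 333271260; ȳ = 333271260/617241 ≈ 539.94.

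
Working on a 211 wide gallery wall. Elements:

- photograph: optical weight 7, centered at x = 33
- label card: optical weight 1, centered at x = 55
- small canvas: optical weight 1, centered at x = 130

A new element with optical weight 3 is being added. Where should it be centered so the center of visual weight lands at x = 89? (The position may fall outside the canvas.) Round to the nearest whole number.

With the new element, Σw becomes 7 + 1 + 1 + 3 = 12.
x: target moment 12×89 = 1068; current 7·33 + 1·55 + 1·130 = 416; the new element supplies 652, so x = 652/3 ≈ 217.33.

x ≈ 217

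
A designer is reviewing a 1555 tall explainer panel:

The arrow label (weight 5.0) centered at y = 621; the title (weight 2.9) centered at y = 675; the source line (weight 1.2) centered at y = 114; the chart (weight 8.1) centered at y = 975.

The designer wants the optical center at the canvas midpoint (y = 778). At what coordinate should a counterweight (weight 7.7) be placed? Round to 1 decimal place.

y ≈ 815.0

After adding the counterweight, total weight = 5.0 + 2.9 + 1.2 + 8.1 + 7.7 = 24.9.
y: need Σw·y = 24.9·778 = 19372.2. Existing = 5.0·621 + 2.9·675 + 1.2·114 + 8.1·975 = 13096.8. Remainder 6275.4 / 7.7 ≈ 814.99.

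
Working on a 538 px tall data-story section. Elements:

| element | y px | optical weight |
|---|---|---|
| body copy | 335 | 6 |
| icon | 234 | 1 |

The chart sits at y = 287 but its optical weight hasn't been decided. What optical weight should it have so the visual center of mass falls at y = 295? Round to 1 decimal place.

w ≈ 22.4

Known weights sum to 6 + 1 = 7; their moment is 6·335 + 1·234 = 2244.
For the centroid to hit 295: (2244 + w·287) / (7 + w) = 295.
Solving: w = (295·7 − 2244) / (287 − 295) = -179 / -8 ≈ 22.37.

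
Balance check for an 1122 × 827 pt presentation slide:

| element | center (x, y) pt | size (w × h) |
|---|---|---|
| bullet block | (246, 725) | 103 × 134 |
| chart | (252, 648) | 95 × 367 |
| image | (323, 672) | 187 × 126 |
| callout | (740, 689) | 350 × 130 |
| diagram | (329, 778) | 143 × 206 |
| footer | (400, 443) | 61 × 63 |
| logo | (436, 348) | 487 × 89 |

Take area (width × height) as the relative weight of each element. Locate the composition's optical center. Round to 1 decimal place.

(430.0, 614.7)

Areas: bullet block 103·134 = 13802, chart 95·367 = 34865, image 187·126 = 23562, callout 350·130 = 45500, diagram 143·206 = 29458, footer 61·63 = 3843, logo 487·89 = 43343. Total weight = 194373.
x: (13802·246 + 34865·252 + 23562·323 + 45500·740 + 29458·329 + 3843·400 + 43343·436) / 194373 = 83588228 / 194373 ≈ 430.04
y: (13802·725 + 34865·648 + 23562·672 + 45500·689 + 29458·778 + 3843·443 + 43343·348) / 194373 = 119486271 / 194373 ≈ 614.73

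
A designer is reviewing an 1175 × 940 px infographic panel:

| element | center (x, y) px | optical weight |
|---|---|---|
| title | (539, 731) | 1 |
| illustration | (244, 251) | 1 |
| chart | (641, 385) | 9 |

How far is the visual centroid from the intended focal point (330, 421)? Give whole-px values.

Σw = 1 + 1 + 9 = 11.
Σw·x = 1·539 + 1·244 + 9·641 = 6552, so x̄ = 6552/11 ≈ 595.64.
Σw·y = 1·731 + 1·251 + 9·385 = 4447, so ȳ = 4447/11 ≈ 404.27.
Relative to (330, 421): Δ = (265.64, -16.73); |Δ| = √(265.64² + -16.73²) ≈ 266.16.

≈ 266 px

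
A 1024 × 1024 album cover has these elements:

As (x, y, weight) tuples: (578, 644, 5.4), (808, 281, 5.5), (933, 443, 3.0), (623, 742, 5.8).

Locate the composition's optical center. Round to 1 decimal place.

Σw = 5.4 + 5.5 + 3.0 + 5.8 = 19.7.
x: (5.4·578 + 5.5·808 + 3.0·933 + 5.8·623) / 19.7 = 13977.6 / 19.7 ≈ 709.52
y: (5.4·644 + 5.5·281 + 3.0·443 + 5.8·742) / 19.7 = 10655.7 / 19.7 ≈ 540.90

(709.5, 540.9)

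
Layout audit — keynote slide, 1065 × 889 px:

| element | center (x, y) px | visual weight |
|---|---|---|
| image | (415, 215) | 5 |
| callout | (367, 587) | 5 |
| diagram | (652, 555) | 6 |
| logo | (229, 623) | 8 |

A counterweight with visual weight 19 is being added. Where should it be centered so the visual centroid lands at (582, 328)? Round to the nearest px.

(809, 94)

With the counterweight, Σw becomes 5 + 5 + 6 + 8 + 19 = 43.
Along x: (9654 + 19·x) / 43 = 582 (existing moment 5·415 + 5·367 + 6·652 + 8·229 = 9654) ⇒ x = (25026 − 9654) / 19 ≈ 809.05.
Along y: (12324 + 19·y) / 43 = 328 (existing moment 5·215 + 5·587 + 6·555 + 8·623 = 12324) ⇒ y = (14104 − 12324) / 19 ≈ 93.68.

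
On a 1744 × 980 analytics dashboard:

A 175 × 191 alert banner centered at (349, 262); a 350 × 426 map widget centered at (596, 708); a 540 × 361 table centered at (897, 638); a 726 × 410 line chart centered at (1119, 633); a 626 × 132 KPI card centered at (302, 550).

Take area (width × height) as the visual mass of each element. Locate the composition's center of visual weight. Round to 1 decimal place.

Areas → weights: alert banner 175·191 = 33425, map widget 350·426 = 149100, table 540·361 = 194940, line chart 726·410 = 297660, KPI card 626·132 = 82632; Σw = 757757.
Σw·x = 33425·349 + 149100·596 + 194940·897 + 297660·1119 + 82632·302 = 633426509, so x̄ = 633426509/757757 ≈ 835.92.
Σw·y = 33425·262 + 149100·708 + 194940·638 + 297660·633 + 82632·550 = 472558250, so ȳ = 472558250/757757 ≈ 623.63.

(835.9, 623.6)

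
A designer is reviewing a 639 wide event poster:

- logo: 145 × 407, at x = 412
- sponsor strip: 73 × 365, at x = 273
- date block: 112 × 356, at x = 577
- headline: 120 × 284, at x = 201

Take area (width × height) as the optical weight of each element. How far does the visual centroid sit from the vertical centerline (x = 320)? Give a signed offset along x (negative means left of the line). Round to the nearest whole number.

Taking area as weight: logo 145·407 = 59015, sponsor strip 73·365 = 26645, date block 112·356 = 39872, headline 120·284 = 34080. Sum 159612.
x: (59015·412 + 26645·273 + 39872·577 + 34080·201) / 159612 = 61444489 / 159612 ≈ 384.96
Against x = 320, that's 384.96 − 320 = 64.96.

≈ 65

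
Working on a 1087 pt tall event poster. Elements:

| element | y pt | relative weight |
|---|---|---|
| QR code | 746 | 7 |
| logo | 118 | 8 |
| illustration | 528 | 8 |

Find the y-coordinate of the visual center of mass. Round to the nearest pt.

y ≈ 452

Σw = 7 + 8 + 8 = 23.
y: (7·746 + 8·118 + 8·528) / 23 = 10390 / 23 ≈ 451.74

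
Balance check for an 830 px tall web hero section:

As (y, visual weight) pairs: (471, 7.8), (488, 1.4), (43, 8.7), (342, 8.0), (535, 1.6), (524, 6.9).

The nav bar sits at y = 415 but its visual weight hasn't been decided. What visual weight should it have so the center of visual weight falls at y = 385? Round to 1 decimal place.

w ≈ 43.5

Existing Σw = 34.4 (7.8 + 1.4 + 8.7 + 8.0 + 1.6 + 6.9); existing moment 7.8·471 + 1.4·488 + 8.7·43 + 8.0·342 + 1.6·535 + 6.9·524 = 11938.7.
Balance at y = 385 requires (11938.7 + w·415) / (34.4 + w) = 385.
Rearranging, w·(415 − 385) = 385·34.4 − 11938.7 = 1305.3, so w ≈ 1305.3/30 = 43.51.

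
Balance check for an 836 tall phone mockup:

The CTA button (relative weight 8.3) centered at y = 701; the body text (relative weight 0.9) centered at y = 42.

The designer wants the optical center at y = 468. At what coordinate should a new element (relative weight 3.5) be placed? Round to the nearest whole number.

New total weight: (8.3 + 0.9) + 3.5 = 12.7.
Along y: (5856.1 + 3.5·y) / 12.7 = 468 (existing moment 8.3·701 + 0.9·42 = 5856.1) ⇒ y = (5943.6 − 5856.1) / 3.5 ≈ 25.00.

y ≈ 25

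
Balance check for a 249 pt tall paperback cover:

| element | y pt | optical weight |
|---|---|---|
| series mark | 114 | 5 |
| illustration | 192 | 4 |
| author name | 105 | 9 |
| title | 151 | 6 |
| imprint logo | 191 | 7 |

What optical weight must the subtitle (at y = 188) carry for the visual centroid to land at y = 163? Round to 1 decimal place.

w ≈ 21.1

Known weights sum to 5 + 4 + 9 + 6 + 7 = 31; their moment is 5·114 + 4·192 + 9·105 + 6·151 + 7·191 = 4526.
For the centroid to hit 163: (4526 + w·188) / (31 + w) = 163.
Solving: w = (163·31 − 4526) / (188 − 163) = 527 / 25 ≈ 21.08.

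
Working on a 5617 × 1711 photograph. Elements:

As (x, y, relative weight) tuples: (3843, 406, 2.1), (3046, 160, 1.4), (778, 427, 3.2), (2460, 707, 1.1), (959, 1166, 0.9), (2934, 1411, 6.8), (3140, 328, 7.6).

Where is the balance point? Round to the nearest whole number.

(2693, 708)

Σw = 2.1 + 1.4 + 3.2 + 1.1 + 0.9 + 6.8 + 7.6 = 23.1.
x-moment: 2.1·3843 + 1.4·3046 + 3.2·778 + 1.1·2460 + 0.9·959 + 6.8·2934 + 7.6·3140 = 62208.6; centroid 62208.6/23.1 ≈ 2693.01.
y-moment: 2.1·406 + 1.4·160 + 3.2·427 + 1.1·707 + 0.9·1166 + 6.8·1411 + 7.6·328 = 16357.7; centroid 16357.7/23.1 ≈ 708.13.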